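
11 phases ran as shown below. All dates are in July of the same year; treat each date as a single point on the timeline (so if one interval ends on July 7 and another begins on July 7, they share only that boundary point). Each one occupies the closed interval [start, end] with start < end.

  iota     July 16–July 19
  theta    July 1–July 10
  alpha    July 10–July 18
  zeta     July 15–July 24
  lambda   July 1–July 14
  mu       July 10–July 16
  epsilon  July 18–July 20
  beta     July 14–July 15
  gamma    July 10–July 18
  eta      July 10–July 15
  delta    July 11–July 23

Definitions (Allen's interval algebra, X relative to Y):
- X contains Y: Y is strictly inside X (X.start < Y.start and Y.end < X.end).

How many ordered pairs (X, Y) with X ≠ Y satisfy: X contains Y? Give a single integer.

8

Checking all 110 ordered pairs for relation 'contains'; matching pairs in alphabetical order:
(alpha, beta): alpha contains beta ✓
(delta, beta): delta contains beta ✓
(delta, epsilon): delta contains epsilon ✓
(delta, iota): delta contains iota ✓
(gamma, beta): gamma contains beta ✓
(mu, beta): mu contains beta ✓
(zeta, epsilon): zeta contains epsilon ✓
(zeta, iota): zeta contains iota ✓
Count: 8.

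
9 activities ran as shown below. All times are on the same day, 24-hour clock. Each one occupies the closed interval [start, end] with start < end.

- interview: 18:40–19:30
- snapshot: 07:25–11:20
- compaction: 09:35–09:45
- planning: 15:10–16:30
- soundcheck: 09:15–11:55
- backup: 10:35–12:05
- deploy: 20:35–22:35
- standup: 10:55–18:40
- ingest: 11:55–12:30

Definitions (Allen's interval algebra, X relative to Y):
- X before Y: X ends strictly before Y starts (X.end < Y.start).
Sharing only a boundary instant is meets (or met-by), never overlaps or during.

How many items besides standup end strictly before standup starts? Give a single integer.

Target standup = [10:55, 18:40].
backup [10:35, 12:05] → overlaps → no.
compaction [09:35, 09:45] → before → counts.
deploy [20:35, 22:35] → after → no.
ingest [11:55, 12:30] → during → no.
interview [18:40, 19:30] → met-by → no.
planning [15:10, 16:30] → during → no.
snapshot [07:25, 11:20] → overlaps → no.
soundcheck [09:15, 11:55] → overlaps → no.
Total: 1.

1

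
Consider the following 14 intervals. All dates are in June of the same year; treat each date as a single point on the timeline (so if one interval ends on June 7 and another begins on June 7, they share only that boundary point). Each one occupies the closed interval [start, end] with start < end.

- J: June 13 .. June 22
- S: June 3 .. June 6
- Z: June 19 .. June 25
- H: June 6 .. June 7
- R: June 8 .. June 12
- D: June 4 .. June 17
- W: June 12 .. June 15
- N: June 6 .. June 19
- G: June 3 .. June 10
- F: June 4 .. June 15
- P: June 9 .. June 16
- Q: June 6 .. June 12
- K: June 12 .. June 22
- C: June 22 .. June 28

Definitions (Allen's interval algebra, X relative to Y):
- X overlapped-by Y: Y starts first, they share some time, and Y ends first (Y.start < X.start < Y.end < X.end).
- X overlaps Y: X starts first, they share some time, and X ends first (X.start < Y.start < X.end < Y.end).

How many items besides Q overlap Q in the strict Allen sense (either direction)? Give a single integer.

Target Q = [June 6, June 12].
C [June 22, June 28] → after → no.
D [June 4, June 17] → contains → no.
F [June 4, June 15] → contains → no.
G [June 3, June 10] → overlaps → counts.
H [June 6, June 7] → starts → no.
J [June 13, June 22] → after → no.
K [June 12, June 22] → met-by → no.
N [June 6, June 19] → started-by → no.
P [June 9, June 16] → overlapped-by → counts.
R [June 8, June 12] → finishes → no.
S [June 3, June 6] → meets → no.
W [June 12, June 15] → met-by → no.
Z [June 19, June 25] → after → no.
Total: 2.

2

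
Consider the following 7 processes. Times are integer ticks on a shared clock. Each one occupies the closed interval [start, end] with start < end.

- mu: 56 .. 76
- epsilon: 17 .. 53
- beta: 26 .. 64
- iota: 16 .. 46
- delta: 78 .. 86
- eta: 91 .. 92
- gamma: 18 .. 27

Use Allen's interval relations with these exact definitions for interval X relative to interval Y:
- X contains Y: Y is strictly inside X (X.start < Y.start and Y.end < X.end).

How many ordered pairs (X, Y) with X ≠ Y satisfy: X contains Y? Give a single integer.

Checking all 42 ordered pairs for relation 'contains'; matching pairs in alphabetical order:
(epsilon, gamma): epsilon contains gamma ✓
(iota, gamma): iota contains gamma ✓
Count: 2.

2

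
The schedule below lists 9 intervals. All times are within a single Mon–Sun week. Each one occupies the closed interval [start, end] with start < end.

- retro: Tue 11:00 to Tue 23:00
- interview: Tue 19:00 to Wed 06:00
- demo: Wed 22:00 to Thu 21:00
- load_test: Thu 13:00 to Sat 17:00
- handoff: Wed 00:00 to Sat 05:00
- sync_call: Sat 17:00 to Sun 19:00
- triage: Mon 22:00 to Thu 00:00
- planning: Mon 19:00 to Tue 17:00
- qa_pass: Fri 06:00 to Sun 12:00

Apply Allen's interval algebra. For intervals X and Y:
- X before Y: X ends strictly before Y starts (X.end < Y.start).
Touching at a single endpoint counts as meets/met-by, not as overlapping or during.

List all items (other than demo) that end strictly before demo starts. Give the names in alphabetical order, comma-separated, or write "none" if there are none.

interview, planning, retro

Target demo = [Wed 22:00, Thu 21:00].
handoff [Wed 00:00, Sat 05:00] → contains → no.
interview [Tue 19:00, Wed 06:00] → before → yes.
load_test [Thu 13:00, Sat 17:00] → overlapped-by → no.
planning [Mon 19:00, Tue 17:00] → before → yes.
qa_pass [Fri 06:00, Sun 12:00] → after → no.
retro [Tue 11:00, Tue 23:00] → before → yes.
sync_call [Sat 17:00, Sun 19:00] → after → no.
triage [Mon 22:00, Thu 00:00] → overlaps → no.
Result: interview, planning, retro.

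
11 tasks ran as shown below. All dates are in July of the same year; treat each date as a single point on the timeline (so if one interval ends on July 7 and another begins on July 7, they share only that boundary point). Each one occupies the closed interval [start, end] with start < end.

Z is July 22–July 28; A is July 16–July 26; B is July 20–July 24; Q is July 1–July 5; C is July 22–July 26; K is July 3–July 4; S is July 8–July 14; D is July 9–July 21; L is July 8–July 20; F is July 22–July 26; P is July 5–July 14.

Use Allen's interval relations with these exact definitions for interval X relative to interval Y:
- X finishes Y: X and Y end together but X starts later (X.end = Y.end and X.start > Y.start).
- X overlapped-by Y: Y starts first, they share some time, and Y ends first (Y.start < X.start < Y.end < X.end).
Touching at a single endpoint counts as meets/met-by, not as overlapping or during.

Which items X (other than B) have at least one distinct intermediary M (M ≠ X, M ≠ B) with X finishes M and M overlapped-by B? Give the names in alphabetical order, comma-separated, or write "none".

Target B = [July 20, July 24].
Intermediaries M with M overlapped-by B: C, F, Z.
Via C — items with X finishes C: none.
Via F — items with X finishes F: none.
Via Z — items with X finishes Z: none.
Union: none.

none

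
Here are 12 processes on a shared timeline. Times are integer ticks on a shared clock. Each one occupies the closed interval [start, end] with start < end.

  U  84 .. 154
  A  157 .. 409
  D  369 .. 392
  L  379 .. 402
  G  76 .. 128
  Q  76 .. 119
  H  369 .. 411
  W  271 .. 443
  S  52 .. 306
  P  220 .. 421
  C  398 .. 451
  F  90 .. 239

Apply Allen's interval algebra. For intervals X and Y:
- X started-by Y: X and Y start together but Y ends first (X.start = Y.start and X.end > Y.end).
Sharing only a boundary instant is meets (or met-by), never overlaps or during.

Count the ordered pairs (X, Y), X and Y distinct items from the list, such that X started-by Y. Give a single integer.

2

Checking all 132 ordered pairs for relation 'started-by'; matching pairs in alphabetical order:
(G, Q): G started-by Q ✓
(H, D): H started-by D ✓
Count: 2.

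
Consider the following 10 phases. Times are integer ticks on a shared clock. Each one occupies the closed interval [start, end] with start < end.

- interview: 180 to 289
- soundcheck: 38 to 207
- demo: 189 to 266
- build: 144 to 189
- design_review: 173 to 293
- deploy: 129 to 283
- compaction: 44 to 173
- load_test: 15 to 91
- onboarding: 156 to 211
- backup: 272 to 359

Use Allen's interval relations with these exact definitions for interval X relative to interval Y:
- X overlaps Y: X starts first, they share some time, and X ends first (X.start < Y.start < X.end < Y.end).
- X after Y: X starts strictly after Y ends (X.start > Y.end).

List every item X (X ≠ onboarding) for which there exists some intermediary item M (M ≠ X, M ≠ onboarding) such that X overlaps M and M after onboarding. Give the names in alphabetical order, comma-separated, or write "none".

deploy, design_review, interview

Target onboarding = [156, 211].
Intermediaries M with M after onboarding: backup.
Via backup — items with X overlaps backup: deploy, design_review, interview.
Union: deploy, design_review, interview.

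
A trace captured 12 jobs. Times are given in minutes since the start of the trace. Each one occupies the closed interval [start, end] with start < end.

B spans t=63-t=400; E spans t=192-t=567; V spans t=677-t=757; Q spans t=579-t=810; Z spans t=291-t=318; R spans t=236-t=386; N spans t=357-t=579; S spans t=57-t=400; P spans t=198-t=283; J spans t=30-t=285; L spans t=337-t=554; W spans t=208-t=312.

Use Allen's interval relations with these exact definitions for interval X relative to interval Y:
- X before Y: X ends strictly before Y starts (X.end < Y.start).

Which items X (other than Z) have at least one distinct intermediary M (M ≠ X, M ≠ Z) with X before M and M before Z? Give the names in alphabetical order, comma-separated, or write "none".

Target Z = [t=291, t=318].
Intermediaries M with M before Z: J, P.
Via J — items with X before J: none.
Via P — items with X before P: none.
Union: none.

none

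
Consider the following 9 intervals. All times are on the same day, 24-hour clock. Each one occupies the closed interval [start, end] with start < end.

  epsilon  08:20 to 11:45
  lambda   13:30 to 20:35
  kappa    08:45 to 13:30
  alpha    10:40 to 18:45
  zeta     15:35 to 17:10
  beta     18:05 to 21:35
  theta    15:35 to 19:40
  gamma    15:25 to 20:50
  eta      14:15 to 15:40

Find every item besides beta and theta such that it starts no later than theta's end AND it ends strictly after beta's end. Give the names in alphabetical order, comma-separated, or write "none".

Conditions: its start is no later than theta's end (X.start <= 19:40) AND its end is strictly after beta's end (X.end > 21:35).
alpha: start 10:40 <= 19:40? ✓; end 18:45 > 21:35? ✗ → no.
epsilon: start 08:20 <= 19:40? ✓; end 11:45 > 21:35? ✗ → no.
eta: start 14:15 <= 19:40? ✓; end 15:40 > 21:35? ✗ → no.
gamma: start 15:25 <= 19:40? ✓; end 20:50 > 21:35? ✗ → no.
kappa: start 08:45 <= 19:40? ✓; end 13:30 > 21:35? ✗ → no.
lambda: start 13:30 <= 19:40? ✓; end 20:35 > 21:35? ✗ → no.
zeta: start 15:35 <= 19:40? ✓; end 17:10 > 21:35? ✗ → no.
Result: none.

none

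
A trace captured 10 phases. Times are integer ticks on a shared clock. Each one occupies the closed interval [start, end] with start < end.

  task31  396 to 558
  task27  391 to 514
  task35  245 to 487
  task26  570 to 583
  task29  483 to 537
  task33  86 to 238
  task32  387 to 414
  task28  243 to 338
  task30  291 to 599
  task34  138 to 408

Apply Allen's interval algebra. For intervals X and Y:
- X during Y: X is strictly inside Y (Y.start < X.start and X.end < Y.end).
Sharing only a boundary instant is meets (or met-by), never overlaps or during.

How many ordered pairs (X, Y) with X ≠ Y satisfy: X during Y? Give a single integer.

Checking all 90 ordered pairs for relation 'during'; matching pairs in alphabetical order:
(task26, task30): task26 during task30 ✓
(task27, task30): task27 during task30 ✓
(task28, task34): task28 during task34 ✓
(task29, task30): task29 during task30 ✓
(task29, task31): task29 during task31 ✓
(task31, task30): task31 during task30 ✓
(task32, task30): task32 during task30 ✓
(task32, task35): task32 during task35 ✓
Count: 8.

8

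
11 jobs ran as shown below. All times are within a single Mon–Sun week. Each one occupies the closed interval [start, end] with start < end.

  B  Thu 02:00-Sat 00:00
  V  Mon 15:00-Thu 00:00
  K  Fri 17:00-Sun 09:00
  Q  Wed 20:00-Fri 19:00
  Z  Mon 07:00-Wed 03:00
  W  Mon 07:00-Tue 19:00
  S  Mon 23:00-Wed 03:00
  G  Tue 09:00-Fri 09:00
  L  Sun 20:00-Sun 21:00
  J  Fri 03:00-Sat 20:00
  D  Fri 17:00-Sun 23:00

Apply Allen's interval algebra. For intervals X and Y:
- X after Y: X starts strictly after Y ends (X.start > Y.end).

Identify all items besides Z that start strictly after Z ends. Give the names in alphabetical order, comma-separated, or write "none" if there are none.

Target Z = [Mon 07:00, Wed 03:00].
B [Thu 02:00, Sat 00:00] → after → yes.
D [Fri 17:00, Sun 23:00] → after → yes.
G [Tue 09:00, Fri 09:00] → overlapped-by → no.
J [Fri 03:00, Sat 20:00] → after → yes.
K [Fri 17:00, Sun 09:00] → after → yes.
L [Sun 20:00, Sun 21:00] → after → yes.
Q [Wed 20:00, Fri 19:00] → after → yes.
S [Mon 23:00, Wed 03:00] → finishes → no.
V [Mon 15:00, Thu 00:00] → overlapped-by → no.
W [Mon 07:00, Tue 19:00] → starts → no.
Result: B, D, J, K, L, Q.

B, D, J, K, L, Q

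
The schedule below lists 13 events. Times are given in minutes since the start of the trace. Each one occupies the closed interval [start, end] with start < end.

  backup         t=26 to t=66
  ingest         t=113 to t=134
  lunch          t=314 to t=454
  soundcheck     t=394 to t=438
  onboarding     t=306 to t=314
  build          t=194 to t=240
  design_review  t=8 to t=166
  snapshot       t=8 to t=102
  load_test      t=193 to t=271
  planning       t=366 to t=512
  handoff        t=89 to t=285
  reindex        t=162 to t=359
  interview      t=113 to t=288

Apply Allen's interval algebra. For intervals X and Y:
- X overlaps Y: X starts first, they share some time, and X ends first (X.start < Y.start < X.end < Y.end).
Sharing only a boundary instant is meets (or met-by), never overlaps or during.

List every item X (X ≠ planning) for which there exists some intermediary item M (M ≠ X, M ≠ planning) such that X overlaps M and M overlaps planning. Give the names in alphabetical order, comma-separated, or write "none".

Target planning = [t=366, t=512].
Intermediaries M with M overlaps planning: lunch.
Via lunch — items with X overlaps lunch: reindex.
Union: reindex.

reindex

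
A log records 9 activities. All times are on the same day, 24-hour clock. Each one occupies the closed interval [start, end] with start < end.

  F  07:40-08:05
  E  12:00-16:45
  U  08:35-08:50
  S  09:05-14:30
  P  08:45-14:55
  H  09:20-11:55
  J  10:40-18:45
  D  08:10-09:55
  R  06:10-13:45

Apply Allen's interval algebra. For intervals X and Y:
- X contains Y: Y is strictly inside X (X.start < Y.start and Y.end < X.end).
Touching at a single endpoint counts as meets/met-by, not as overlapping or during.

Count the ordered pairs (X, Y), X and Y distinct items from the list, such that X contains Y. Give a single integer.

Checking all 72 ordered pairs for relation 'contains'; matching pairs in alphabetical order:
(D, U): D contains U ✓
(J, E): J contains E ✓
(P, H): P contains H ✓
(P, S): P contains S ✓
(R, D): R contains D ✓
(R, F): R contains F ✓
(R, H): R contains H ✓
(R, U): R contains U ✓
(S, H): S contains H ✓
Count: 9.

9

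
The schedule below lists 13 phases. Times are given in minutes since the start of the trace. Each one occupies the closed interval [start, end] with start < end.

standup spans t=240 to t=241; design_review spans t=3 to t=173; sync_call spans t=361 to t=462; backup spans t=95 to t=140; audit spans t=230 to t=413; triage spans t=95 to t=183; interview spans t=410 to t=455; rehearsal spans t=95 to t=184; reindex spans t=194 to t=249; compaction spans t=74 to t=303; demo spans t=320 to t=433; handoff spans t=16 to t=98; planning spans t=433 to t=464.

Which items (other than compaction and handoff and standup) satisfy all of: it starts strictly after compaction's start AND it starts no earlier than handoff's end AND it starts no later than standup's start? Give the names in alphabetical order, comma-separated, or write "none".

audit, reindex

Conditions: its start is strictly after compaction's start (X.start > t=74) AND its start is no earlier than handoff's end (X.start >= t=98) AND its start is no later than standup's start (X.start <= t=240).
audit: start t=230 > t=74? ✓; start t=230 >= t=98? ✓; start t=230 <= t=240? ✓ → yes.
backup: start t=95 > t=74? ✓; start t=95 >= t=98? ✗; start t=95 <= t=240? ✓ → no.
demo: start t=320 > t=74? ✓; start t=320 >= t=98? ✓; start t=320 <= t=240? ✗ → no.
design_review: start t=3 > t=74? ✗; start t=3 >= t=98? ✗; start t=3 <= t=240? ✓ → no.
interview: start t=410 > t=74? ✓; start t=410 >= t=98? ✓; start t=410 <= t=240? ✗ → no.
planning: start t=433 > t=74? ✓; start t=433 >= t=98? ✓; start t=433 <= t=240? ✗ → no.
rehearsal: start t=95 > t=74? ✓; start t=95 >= t=98? ✗; start t=95 <= t=240? ✓ → no.
reindex: start t=194 > t=74? ✓; start t=194 >= t=98? ✓; start t=194 <= t=240? ✓ → yes.
sync_call: start t=361 > t=74? ✓; start t=361 >= t=98? ✓; start t=361 <= t=240? ✗ → no.
triage: start t=95 > t=74? ✓; start t=95 >= t=98? ✗; start t=95 <= t=240? ✓ → no.
Result: audit, reindex.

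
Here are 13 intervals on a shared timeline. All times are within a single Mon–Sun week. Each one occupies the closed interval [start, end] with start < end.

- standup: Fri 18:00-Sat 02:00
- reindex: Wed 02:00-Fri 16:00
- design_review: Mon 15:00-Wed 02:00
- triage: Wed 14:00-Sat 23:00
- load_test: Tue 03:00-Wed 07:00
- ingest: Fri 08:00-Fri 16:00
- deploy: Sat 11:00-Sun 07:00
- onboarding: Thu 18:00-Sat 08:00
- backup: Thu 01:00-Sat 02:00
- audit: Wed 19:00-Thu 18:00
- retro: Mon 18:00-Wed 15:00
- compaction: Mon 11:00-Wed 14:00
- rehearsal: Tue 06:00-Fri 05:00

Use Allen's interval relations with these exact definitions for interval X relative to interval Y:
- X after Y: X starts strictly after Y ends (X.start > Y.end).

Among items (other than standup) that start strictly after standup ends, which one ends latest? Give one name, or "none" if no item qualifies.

Target standup = [Fri 18:00, Sat 02:00].
audit [Wed 19:00, Thu 18:00] → before → excluded.
backup [Thu 01:00, Sat 02:00] → finished-by → excluded.
compaction [Mon 11:00, Wed 14:00] → before → excluded.
deploy [Sat 11:00, Sun 07:00] → after → candidate.
design_review [Mon 15:00, Wed 02:00] → before → excluded.
ingest [Fri 08:00, Fri 16:00] → before → excluded.
load_test [Tue 03:00, Wed 07:00] → before → excluded.
onboarding [Thu 18:00, Sat 08:00] → contains → excluded.
rehearsal [Tue 06:00, Fri 05:00] → before → excluded.
reindex [Wed 02:00, Fri 16:00] → before → excluded.
retro [Mon 18:00, Wed 15:00] → before → excluded.
triage [Wed 14:00, Sat 23:00] → contains → excluded.
Among candidates, latest end is Sun 07:00 → deploy.

deploy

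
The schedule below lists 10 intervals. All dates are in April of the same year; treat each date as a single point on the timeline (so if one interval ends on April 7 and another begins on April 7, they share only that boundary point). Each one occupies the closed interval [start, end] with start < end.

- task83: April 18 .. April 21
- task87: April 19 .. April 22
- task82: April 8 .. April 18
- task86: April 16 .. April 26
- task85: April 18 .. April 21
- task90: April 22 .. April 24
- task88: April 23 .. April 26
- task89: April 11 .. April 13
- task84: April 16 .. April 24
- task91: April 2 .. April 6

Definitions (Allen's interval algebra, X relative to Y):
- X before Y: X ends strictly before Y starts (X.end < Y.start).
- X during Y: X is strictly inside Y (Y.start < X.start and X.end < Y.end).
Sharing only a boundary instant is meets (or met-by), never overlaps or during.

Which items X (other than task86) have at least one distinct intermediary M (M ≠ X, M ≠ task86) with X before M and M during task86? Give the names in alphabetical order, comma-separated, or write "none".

Target task86 = [April 16, April 26].
Intermediaries M with M during task86: task83, task85, task87, task90.
Via task83 — items with X before task83: task89, task91.
Via task85 — items with X before task85: task89, task91.
Via task87 — items with X before task87: task82, task89, task91.
Via task90 — items with X before task90: task82, task83, task85, task89, task91.
Union: task82, task83, task85, task89, task91.

task82, task83, task85, task89, task91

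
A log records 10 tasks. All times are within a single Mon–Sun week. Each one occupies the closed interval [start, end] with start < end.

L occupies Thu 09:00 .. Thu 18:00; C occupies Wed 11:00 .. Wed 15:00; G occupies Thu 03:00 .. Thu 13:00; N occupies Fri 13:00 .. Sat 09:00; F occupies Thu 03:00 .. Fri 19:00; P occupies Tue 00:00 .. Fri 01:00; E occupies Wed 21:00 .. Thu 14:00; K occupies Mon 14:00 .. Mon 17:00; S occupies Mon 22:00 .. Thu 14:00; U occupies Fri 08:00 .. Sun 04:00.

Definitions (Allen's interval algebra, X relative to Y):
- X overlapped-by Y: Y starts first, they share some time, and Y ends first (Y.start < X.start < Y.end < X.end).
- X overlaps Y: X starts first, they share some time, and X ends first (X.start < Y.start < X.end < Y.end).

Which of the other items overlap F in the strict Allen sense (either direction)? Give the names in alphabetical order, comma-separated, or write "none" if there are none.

Target F = [Thu 03:00, Fri 19:00].
C [Wed 11:00, Wed 15:00] → before → no.
E [Wed 21:00, Thu 14:00] → overlaps → yes.
G [Thu 03:00, Thu 13:00] → starts → no.
K [Mon 14:00, Mon 17:00] → before → no.
L [Thu 09:00, Thu 18:00] → during → no.
N [Fri 13:00, Sat 09:00] → overlapped-by → yes.
P [Tue 00:00, Fri 01:00] → overlaps → yes.
S [Mon 22:00, Thu 14:00] → overlaps → yes.
U [Fri 08:00, Sun 04:00] → overlapped-by → yes.
Result: E, N, P, S, U.

E, N, P, S, U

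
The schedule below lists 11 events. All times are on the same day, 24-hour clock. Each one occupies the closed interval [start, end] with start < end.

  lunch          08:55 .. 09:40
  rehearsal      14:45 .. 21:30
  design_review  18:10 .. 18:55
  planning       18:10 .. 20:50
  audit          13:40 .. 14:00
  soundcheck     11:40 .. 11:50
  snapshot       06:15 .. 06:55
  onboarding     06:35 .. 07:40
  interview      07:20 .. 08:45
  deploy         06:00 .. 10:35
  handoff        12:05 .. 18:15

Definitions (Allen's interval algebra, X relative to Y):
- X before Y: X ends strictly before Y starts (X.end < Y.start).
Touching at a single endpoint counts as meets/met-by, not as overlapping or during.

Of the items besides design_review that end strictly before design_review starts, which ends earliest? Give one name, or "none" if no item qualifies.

Target design_review = [18:10, 18:55].
audit [13:40, 14:00] → before → candidate.
deploy [06:00, 10:35] → before → candidate.
handoff [12:05, 18:15] → overlaps → excluded.
interview [07:20, 08:45] → before → candidate.
lunch [08:55, 09:40] → before → candidate.
onboarding [06:35, 07:40] → before → candidate.
planning [18:10, 20:50] → started-by → excluded.
rehearsal [14:45, 21:30] → contains → excluded.
snapshot [06:15, 06:55] → before → candidate.
soundcheck [11:40, 11:50] → before → candidate.
Among candidates, earliest end is 06:55 → snapshot.

snapshot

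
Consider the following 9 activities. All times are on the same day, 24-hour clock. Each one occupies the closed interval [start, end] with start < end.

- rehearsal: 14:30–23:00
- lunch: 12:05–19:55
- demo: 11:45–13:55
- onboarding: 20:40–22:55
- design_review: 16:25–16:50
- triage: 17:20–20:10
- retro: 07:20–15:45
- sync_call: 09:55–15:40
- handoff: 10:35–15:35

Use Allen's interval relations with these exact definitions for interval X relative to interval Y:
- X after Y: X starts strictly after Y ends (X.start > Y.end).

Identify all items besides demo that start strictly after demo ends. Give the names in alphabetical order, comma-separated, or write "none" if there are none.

design_review, onboarding, rehearsal, triage

Target demo = [11:45, 13:55].
design_review [16:25, 16:50] → after → yes.
handoff [10:35, 15:35] → contains → no.
lunch [12:05, 19:55] → overlapped-by → no.
onboarding [20:40, 22:55] → after → yes.
rehearsal [14:30, 23:00] → after → yes.
retro [07:20, 15:45] → contains → no.
sync_call [09:55, 15:40] → contains → no.
triage [17:20, 20:10] → after → yes.
Result: design_review, onboarding, rehearsal, triage.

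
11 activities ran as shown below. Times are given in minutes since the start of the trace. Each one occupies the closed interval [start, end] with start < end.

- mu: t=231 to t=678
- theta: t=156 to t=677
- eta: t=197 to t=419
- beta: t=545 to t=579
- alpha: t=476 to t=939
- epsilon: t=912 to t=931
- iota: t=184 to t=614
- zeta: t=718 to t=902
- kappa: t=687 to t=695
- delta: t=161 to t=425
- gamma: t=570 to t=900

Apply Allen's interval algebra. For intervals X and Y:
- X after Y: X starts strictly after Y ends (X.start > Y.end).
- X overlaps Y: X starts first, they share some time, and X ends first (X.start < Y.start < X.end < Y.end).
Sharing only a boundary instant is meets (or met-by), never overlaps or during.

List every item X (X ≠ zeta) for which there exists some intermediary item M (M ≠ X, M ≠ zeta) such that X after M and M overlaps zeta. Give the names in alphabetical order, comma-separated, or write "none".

Target zeta = [t=718, t=902].
Intermediaries M with M overlaps zeta: gamma.
Via gamma — items with X after gamma: epsilon.
Union: epsilon.

epsilon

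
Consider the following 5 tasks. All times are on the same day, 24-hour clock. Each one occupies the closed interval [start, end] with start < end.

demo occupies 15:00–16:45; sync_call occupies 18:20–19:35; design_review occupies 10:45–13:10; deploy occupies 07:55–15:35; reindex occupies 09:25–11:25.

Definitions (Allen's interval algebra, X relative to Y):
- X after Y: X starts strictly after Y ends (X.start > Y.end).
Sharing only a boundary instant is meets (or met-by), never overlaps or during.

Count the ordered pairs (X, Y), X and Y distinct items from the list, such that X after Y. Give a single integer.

6

Checking all 20 ordered pairs for relation 'after'; matching pairs in alphabetical order:
(demo, design_review): demo after design_review ✓
(demo, reindex): demo after reindex ✓
(sync_call, demo): sync_call after demo ✓
(sync_call, deploy): sync_call after deploy ✓
(sync_call, design_review): sync_call after design_review ✓
(sync_call, reindex): sync_call after reindex ✓
Count: 6.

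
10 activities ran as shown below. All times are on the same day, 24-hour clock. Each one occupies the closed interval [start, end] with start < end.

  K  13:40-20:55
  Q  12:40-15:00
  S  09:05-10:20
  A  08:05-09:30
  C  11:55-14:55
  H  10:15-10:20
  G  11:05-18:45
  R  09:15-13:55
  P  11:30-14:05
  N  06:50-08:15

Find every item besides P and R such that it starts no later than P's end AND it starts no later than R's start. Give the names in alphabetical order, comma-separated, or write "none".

A, N, S

Conditions: its start is no later than P's end (X.start <= 14:05) AND its start is no later than R's start (X.start <= 09:15).
A: start 08:05 <= 14:05? ✓; start 08:05 <= 09:15? ✓ → yes.
C: start 11:55 <= 14:05? ✓; start 11:55 <= 09:15? ✗ → no.
G: start 11:05 <= 14:05? ✓; start 11:05 <= 09:15? ✗ → no.
H: start 10:15 <= 14:05? ✓; start 10:15 <= 09:15? ✗ → no.
K: start 13:40 <= 14:05? ✓; start 13:40 <= 09:15? ✗ → no.
N: start 06:50 <= 14:05? ✓; start 06:50 <= 09:15? ✓ → yes.
Q: start 12:40 <= 14:05? ✓; start 12:40 <= 09:15? ✗ → no.
S: start 09:05 <= 14:05? ✓; start 09:05 <= 09:15? ✓ → yes.
Result: A, N, S.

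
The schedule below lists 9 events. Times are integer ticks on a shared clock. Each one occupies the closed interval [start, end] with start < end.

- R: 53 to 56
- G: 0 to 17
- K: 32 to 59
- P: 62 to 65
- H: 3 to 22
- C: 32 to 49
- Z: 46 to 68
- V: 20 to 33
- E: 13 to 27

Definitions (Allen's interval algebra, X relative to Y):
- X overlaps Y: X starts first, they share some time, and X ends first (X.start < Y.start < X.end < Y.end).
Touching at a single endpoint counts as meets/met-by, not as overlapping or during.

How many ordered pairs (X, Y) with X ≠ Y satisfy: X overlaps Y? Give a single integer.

Checking all 72 ordered pairs for relation 'overlaps'; matching pairs in alphabetical order:
(C, Z): C overlaps Z ✓
(E, V): E overlaps V ✓
(G, E): G overlaps E ✓
(G, H): G overlaps H ✓
(H, E): H overlaps E ✓
(H, V): H overlaps V ✓
(K, Z): K overlaps Z ✓
(V, C): V overlaps C ✓
(V, K): V overlaps K ✓
Count: 9.

9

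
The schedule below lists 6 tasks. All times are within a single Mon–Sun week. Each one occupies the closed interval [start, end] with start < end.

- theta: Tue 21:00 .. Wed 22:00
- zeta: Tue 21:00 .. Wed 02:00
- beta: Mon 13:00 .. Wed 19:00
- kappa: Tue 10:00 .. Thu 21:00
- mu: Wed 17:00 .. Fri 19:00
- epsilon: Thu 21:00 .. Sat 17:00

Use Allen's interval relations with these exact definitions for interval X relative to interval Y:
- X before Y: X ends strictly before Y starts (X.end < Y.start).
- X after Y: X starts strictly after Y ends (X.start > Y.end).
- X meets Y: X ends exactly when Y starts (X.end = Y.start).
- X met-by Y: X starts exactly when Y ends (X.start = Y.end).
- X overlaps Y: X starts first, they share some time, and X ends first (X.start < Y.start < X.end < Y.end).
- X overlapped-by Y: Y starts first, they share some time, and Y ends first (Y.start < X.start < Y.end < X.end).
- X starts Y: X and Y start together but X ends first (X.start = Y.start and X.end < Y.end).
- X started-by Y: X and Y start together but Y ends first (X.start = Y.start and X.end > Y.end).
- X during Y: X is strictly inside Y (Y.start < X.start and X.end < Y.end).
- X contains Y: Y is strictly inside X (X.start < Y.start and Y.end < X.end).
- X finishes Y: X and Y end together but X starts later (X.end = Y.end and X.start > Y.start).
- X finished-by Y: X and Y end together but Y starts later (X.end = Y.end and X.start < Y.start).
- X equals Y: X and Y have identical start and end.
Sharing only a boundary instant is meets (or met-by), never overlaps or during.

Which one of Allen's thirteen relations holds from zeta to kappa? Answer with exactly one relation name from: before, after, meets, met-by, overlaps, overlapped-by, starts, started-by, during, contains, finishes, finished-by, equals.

during

zeta = [Tue 21:00, Wed 02:00]; kappa = [Tue 10:00, Thu 21:00].
Compare endpoints: zeta.start > kappa.start, zeta.start < kappa.end, zeta.end > kappa.start, zeta.end < kappa.end.
That pattern is 'during'.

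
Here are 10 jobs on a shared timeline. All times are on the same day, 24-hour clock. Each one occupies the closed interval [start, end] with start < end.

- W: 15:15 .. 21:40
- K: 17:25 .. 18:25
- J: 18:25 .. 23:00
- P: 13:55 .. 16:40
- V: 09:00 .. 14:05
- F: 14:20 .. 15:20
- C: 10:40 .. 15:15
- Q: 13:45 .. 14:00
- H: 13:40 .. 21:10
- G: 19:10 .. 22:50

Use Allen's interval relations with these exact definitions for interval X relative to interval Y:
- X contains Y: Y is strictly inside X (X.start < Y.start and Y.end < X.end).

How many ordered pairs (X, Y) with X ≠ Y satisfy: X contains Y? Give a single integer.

9

Checking all 90 ordered pairs for relation 'contains'; matching pairs in alphabetical order:
(C, Q): C contains Q ✓
(H, F): H contains F ✓
(H, K): H contains K ✓
(H, P): H contains P ✓
(H, Q): H contains Q ✓
(J, G): J contains G ✓
(P, F): P contains F ✓
(V, Q): V contains Q ✓
(W, K): W contains K ✓
Count: 9.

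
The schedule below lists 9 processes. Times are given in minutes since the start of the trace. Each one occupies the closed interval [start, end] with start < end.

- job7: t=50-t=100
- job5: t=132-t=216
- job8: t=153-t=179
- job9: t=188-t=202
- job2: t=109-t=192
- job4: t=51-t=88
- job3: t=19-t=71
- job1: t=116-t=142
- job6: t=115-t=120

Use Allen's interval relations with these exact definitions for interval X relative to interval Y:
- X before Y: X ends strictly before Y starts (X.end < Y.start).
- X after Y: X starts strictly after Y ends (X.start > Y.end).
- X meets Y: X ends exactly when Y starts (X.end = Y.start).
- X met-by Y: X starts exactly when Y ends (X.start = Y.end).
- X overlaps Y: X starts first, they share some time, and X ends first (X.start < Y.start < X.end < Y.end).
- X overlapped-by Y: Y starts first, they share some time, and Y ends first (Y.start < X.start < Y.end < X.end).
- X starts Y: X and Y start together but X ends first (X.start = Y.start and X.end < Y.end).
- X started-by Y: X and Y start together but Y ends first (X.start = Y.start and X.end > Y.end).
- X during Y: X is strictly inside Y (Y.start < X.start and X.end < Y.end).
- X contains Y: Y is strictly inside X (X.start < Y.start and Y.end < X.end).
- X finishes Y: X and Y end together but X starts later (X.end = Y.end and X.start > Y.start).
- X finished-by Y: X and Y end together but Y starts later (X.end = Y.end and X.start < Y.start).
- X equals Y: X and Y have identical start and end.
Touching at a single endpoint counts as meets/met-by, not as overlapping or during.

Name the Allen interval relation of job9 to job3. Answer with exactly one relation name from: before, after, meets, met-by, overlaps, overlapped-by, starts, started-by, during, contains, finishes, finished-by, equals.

after

job9 = [t=188, t=202]; job3 = [t=19, t=71].
Compare endpoints: job9.start > job3.start, job9.start > job3.end, job9.end > job3.start, job9.end > job3.end.
That pattern is 'after'.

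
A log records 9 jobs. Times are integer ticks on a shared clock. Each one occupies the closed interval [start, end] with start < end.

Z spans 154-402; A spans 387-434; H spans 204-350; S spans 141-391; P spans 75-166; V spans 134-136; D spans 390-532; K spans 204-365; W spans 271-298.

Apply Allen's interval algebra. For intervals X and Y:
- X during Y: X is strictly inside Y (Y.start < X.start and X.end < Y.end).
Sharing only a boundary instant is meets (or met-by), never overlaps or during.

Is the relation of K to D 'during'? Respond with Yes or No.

K = [204, 365], D = [390, 532].
Actual relation of K to D: before.
Asked whether 'during' holds → No.

No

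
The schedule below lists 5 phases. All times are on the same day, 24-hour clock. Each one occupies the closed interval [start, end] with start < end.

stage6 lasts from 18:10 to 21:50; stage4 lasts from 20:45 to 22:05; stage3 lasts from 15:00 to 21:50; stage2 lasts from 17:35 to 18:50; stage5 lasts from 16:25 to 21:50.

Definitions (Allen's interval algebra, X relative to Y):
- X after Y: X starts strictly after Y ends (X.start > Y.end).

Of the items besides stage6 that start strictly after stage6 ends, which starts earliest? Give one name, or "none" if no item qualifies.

Target stage6 = [18:10, 21:50].
stage2 [17:35, 18:50] → overlaps → excluded.
stage3 [15:00, 21:50] → finished-by → excluded.
stage4 [20:45, 22:05] → overlapped-by → excluded.
stage5 [16:25, 21:50] → finished-by → excluded.
No candidates → none.

none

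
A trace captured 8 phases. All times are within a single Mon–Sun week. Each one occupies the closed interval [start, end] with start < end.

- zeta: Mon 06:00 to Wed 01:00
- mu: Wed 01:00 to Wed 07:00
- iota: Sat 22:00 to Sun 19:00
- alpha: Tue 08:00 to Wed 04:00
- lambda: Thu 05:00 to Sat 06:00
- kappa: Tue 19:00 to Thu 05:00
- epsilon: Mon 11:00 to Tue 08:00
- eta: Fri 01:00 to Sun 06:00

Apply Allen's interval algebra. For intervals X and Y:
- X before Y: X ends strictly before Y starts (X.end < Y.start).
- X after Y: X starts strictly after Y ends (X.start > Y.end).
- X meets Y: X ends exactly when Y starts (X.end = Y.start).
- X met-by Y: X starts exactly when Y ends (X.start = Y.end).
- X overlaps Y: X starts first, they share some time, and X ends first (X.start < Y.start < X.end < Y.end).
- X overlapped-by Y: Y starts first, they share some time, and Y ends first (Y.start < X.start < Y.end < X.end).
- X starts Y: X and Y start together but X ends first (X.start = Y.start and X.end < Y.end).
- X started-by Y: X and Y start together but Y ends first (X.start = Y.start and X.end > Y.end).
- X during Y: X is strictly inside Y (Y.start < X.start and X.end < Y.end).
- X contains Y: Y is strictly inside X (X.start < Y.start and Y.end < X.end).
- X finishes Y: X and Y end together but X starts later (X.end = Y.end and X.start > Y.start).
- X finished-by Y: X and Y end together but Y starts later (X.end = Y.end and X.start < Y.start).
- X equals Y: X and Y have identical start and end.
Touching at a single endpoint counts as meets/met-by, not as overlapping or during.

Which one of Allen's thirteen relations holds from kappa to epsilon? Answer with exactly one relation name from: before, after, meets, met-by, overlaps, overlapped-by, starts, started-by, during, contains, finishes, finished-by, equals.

after

kappa = [Tue 19:00, Thu 05:00]; epsilon = [Mon 11:00, Tue 08:00].
Compare endpoints: kappa.start > epsilon.start, kappa.start > epsilon.end, kappa.end > epsilon.start, kappa.end > epsilon.end.
That pattern is 'after'.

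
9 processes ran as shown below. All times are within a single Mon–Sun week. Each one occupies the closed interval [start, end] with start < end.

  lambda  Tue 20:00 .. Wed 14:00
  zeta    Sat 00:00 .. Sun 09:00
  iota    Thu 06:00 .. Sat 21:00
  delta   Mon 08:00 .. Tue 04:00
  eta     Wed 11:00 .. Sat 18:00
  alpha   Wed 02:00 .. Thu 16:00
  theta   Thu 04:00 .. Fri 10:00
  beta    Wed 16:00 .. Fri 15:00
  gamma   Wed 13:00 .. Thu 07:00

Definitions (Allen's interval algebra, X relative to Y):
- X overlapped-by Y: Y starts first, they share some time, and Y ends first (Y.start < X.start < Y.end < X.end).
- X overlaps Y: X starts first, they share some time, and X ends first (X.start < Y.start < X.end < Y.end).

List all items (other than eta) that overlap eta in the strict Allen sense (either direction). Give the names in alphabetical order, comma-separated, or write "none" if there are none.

Target eta = [Wed 11:00, Sat 18:00].
alpha [Wed 02:00, Thu 16:00] → overlaps → yes.
beta [Wed 16:00, Fri 15:00] → during → no.
delta [Mon 08:00, Tue 04:00] → before → no.
gamma [Wed 13:00, Thu 07:00] → during → no.
iota [Thu 06:00, Sat 21:00] → overlapped-by → yes.
lambda [Tue 20:00, Wed 14:00] → overlaps → yes.
theta [Thu 04:00, Fri 10:00] → during → no.
zeta [Sat 00:00, Sun 09:00] → overlapped-by → yes.
Result: alpha, iota, lambda, zeta.

alpha, iota, lambda, zeta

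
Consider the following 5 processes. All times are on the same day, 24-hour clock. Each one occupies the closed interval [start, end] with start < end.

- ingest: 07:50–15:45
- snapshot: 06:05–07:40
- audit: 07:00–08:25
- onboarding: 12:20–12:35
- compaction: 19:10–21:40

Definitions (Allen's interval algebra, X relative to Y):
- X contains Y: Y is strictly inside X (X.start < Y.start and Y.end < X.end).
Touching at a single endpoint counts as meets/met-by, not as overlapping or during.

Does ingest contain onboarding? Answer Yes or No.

Yes

ingest = [07:50, 15:45], onboarding = [12:20, 12:35].
Actual relation of ingest to onboarding: contains.
Asked whether 'contains' holds → Yes.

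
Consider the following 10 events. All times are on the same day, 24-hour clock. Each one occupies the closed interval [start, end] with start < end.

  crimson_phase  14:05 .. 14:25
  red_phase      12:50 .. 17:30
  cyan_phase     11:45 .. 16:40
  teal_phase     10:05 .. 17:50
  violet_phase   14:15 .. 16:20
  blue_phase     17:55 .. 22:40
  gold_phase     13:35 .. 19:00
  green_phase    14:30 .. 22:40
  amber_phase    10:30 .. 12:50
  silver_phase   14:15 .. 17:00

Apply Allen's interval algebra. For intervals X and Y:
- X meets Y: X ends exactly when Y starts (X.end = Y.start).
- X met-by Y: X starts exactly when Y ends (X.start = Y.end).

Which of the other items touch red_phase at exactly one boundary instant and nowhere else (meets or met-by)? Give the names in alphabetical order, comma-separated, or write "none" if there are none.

Target red_phase = [12:50, 17:30].
amber_phase [10:30, 12:50] → meets → yes.
blue_phase [17:55, 22:40] → after → no.
crimson_phase [14:05, 14:25] → during → no.
cyan_phase [11:45, 16:40] → overlaps → no.
gold_phase [13:35, 19:00] → overlapped-by → no.
green_phase [14:30, 22:40] → overlapped-by → no.
silver_phase [14:15, 17:00] → during → no.
teal_phase [10:05, 17:50] → contains → no.
violet_phase [14:15, 16:20] → during → no.
Result: amber_phase.

amber_phase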